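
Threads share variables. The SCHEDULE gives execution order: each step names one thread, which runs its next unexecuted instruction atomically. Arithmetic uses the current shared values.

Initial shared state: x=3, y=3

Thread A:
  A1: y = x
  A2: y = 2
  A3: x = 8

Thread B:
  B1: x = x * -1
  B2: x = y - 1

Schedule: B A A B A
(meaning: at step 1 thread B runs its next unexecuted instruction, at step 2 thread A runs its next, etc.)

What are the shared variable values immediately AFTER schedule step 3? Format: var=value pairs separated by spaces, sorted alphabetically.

Answer: x=-3 y=2

Derivation:
Step 1: thread B executes B1 (x = x * -1). Shared: x=-3 y=3. PCs: A@0 B@1
Step 2: thread A executes A1 (y = x). Shared: x=-3 y=-3. PCs: A@1 B@1
Step 3: thread A executes A2 (y = 2). Shared: x=-3 y=2. PCs: A@2 B@1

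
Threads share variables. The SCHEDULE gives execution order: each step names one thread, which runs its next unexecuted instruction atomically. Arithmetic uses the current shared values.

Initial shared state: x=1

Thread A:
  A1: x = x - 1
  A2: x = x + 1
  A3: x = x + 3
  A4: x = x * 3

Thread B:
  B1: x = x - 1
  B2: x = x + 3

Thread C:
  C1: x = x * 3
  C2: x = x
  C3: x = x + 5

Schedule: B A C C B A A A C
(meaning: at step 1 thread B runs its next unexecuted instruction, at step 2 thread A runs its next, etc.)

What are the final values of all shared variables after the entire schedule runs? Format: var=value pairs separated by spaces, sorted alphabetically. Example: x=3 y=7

Answer: x=17

Derivation:
Step 1: thread B executes B1 (x = x - 1). Shared: x=0. PCs: A@0 B@1 C@0
Step 2: thread A executes A1 (x = x - 1). Shared: x=-1. PCs: A@1 B@1 C@0
Step 3: thread C executes C1 (x = x * 3). Shared: x=-3. PCs: A@1 B@1 C@1
Step 4: thread C executes C2 (x = x). Shared: x=-3. PCs: A@1 B@1 C@2
Step 5: thread B executes B2 (x = x + 3). Shared: x=0. PCs: A@1 B@2 C@2
Step 6: thread A executes A2 (x = x + 1). Shared: x=1. PCs: A@2 B@2 C@2
Step 7: thread A executes A3 (x = x + 3). Shared: x=4. PCs: A@3 B@2 C@2
Step 8: thread A executes A4 (x = x * 3). Shared: x=12. PCs: A@4 B@2 C@2
Step 9: thread C executes C3 (x = x + 5). Shared: x=17. PCs: A@4 B@2 C@3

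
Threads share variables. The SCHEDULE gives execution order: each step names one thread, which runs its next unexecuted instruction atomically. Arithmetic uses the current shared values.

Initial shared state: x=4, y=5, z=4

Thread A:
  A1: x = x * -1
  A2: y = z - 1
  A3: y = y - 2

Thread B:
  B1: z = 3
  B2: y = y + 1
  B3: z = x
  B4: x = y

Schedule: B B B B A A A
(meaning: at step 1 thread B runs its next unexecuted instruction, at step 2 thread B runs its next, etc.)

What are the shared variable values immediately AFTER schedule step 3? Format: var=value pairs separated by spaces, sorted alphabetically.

Answer: x=4 y=6 z=4

Derivation:
Step 1: thread B executes B1 (z = 3). Shared: x=4 y=5 z=3. PCs: A@0 B@1
Step 2: thread B executes B2 (y = y + 1). Shared: x=4 y=6 z=3. PCs: A@0 B@2
Step 3: thread B executes B3 (z = x). Shared: x=4 y=6 z=4. PCs: A@0 B@3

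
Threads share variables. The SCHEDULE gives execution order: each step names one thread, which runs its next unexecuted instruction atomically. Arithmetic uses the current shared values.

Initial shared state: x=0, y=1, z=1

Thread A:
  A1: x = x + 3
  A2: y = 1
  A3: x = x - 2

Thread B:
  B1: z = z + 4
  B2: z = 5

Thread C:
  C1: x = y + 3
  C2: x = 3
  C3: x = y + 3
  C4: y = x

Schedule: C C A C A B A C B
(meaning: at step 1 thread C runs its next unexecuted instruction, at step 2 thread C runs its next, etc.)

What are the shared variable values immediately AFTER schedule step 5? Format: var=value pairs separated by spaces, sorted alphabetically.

Step 1: thread C executes C1 (x = y + 3). Shared: x=4 y=1 z=1. PCs: A@0 B@0 C@1
Step 2: thread C executes C2 (x = 3). Shared: x=3 y=1 z=1. PCs: A@0 B@0 C@2
Step 3: thread A executes A1 (x = x + 3). Shared: x=6 y=1 z=1. PCs: A@1 B@0 C@2
Step 4: thread C executes C3 (x = y + 3). Shared: x=4 y=1 z=1. PCs: A@1 B@0 C@3
Step 5: thread A executes A2 (y = 1). Shared: x=4 y=1 z=1. PCs: A@2 B@0 C@3

Answer: x=4 y=1 z=1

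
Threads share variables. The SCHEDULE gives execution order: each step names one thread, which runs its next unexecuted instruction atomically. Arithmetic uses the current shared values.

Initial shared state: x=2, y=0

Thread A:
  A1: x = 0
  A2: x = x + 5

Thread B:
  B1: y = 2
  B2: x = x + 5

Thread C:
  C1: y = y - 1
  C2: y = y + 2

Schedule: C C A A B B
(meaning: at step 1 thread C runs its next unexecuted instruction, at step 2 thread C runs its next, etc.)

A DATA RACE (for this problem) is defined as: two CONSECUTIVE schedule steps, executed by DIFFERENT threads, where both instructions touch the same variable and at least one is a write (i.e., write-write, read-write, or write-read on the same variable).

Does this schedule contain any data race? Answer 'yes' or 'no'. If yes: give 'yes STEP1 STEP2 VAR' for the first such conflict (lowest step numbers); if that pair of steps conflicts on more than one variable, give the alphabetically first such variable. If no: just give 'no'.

Answer: no

Derivation:
Steps 1,2: same thread (C). No race.
Steps 2,3: C(r=y,w=y) vs A(r=-,w=x). No conflict.
Steps 3,4: same thread (A). No race.
Steps 4,5: A(r=x,w=x) vs B(r=-,w=y). No conflict.
Steps 5,6: same thread (B). No race.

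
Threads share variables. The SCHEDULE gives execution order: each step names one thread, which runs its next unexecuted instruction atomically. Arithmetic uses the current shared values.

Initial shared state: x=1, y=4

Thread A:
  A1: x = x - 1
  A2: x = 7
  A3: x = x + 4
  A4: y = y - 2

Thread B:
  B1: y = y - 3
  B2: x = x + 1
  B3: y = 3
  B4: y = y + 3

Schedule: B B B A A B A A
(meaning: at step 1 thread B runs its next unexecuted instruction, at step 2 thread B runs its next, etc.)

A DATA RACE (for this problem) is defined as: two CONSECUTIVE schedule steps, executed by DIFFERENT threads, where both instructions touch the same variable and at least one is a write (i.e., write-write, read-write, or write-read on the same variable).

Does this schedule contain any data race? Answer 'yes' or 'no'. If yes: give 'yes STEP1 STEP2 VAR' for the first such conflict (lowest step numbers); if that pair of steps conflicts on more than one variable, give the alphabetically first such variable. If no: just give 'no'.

Steps 1,2: same thread (B). No race.
Steps 2,3: same thread (B). No race.
Steps 3,4: B(r=-,w=y) vs A(r=x,w=x). No conflict.
Steps 4,5: same thread (A). No race.
Steps 5,6: A(r=-,w=x) vs B(r=y,w=y). No conflict.
Steps 6,7: B(r=y,w=y) vs A(r=x,w=x). No conflict.
Steps 7,8: same thread (A). No race.

Answer: no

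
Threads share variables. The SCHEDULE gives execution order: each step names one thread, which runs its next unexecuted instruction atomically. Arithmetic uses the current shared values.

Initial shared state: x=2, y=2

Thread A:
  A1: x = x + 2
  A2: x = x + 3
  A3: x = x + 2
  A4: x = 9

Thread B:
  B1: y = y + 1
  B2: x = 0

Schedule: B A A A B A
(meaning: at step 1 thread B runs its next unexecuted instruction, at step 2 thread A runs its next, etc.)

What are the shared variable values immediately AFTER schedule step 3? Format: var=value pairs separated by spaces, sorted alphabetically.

Step 1: thread B executes B1 (y = y + 1). Shared: x=2 y=3. PCs: A@0 B@1
Step 2: thread A executes A1 (x = x + 2). Shared: x=4 y=3. PCs: A@1 B@1
Step 3: thread A executes A2 (x = x + 3). Shared: x=7 y=3. PCs: A@2 B@1

Answer: x=7 y=3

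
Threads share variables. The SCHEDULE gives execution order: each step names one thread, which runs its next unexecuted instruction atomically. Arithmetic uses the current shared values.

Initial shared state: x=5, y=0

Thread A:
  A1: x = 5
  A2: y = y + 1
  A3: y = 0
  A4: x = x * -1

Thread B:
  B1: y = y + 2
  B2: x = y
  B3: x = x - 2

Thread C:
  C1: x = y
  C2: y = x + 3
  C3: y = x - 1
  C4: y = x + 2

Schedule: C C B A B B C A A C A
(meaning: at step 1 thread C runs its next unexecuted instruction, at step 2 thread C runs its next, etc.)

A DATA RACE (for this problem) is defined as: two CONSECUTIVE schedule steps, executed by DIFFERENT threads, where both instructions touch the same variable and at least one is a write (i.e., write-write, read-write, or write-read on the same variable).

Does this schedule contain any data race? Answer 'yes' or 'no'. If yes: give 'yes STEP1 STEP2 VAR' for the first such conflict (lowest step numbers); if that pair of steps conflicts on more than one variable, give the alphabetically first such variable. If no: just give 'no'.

Steps 1,2: same thread (C). No race.
Steps 2,3: C(y = x + 3) vs B(y = y + 2). RACE on y (W-W).
Steps 3,4: B(r=y,w=y) vs A(r=-,w=x). No conflict.
Steps 4,5: A(x = 5) vs B(x = y). RACE on x (W-W).
Steps 5,6: same thread (B). No race.
Steps 6,7: B(x = x - 2) vs C(y = x - 1). RACE on x (W-R).
Steps 7,8: C(y = x - 1) vs A(y = y + 1). RACE on y (W-W).
Steps 8,9: same thread (A). No race.
Steps 9,10: A(y = 0) vs C(y = x + 2). RACE on y (W-W).
Steps 10,11: C(y = x + 2) vs A(x = x * -1). RACE on x (R-W).
First conflict at steps 2,3.

Answer: yes 2 3 y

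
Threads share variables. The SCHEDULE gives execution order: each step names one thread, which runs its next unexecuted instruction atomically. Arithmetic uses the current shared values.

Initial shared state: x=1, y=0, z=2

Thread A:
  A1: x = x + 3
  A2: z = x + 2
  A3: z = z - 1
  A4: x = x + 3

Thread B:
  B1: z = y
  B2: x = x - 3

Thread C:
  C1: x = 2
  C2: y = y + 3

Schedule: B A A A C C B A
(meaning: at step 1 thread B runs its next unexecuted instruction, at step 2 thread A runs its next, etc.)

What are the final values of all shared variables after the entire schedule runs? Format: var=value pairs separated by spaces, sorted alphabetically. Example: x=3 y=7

Step 1: thread B executes B1 (z = y). Shared: x=1 y=0 z=0. PCs: A@0 B@1 C@0
Step 2: thread A executes A1 (x = x + 3). Shared: x=4 y=0 z=0. PCs: A@1 B@1 C@0
Step 3: thread A executes A2 (z = x + 2). Shared: x=4 y=0 z=6. PCs: A@2 B@1 C@0
Step 4: thread A executes A3 (z = z - 1). Shared: x=4 y=0 z=5. PCs: A@3 B@1 C@0
Step 5: thread C executes C1 (x = 2). Shared: x=2 y=0 z=5. PCs: A@3 B@1 C@1
Step 6: thread C executes C2 (y = y + 3). Shared: x=2 y=3 z=5. PCs: A@3 B@1 C@2
Step 7: thread B executes B2 (x = x - 3). Shared: x=-1 y=3 z=5. PCs: A@3 B@2 C@2
Step 8: thread A executes A4 (x = x + 3). Shared: x=2 y=3 z=5. PCs: A@4 B@2 C@2

Answer: x=2 y=3 z=5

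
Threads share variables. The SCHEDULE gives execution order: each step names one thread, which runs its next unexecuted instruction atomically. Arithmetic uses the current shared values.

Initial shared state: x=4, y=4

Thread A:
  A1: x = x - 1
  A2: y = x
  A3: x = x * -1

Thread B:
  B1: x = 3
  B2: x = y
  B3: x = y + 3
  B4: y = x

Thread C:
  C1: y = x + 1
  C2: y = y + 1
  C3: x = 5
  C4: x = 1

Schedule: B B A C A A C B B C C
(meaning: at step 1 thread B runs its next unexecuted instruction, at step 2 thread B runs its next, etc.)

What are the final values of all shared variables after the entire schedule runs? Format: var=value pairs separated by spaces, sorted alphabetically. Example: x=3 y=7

Answer: x=1 y=7

Derivation:
Step 1: thread B executes B1 (x = 3). Shared: x=3 y=4. PCs: A@0 B@1 C@0
Step 2: thread B executes B2 (x = y). Shared: x=4 y=4. PCs: A@0 B@2 C@0
Step 3: thread A executes A1 (x = x - 1). Shared: x=3 y=4. PCs: A@1 B@2 C@0
Step 4: thread C executes C1 (y = x + 1). Shared: x=3 y=4. PCs: A@1 B@2 C@1
Step 5: thread A executes A2 (y = x). Shared: x=3 y=3. PCs: A@2 B@2 C@1
Step 6: thread A executes A3 (x = x * -1). Shared: x=-3 y=3. PCs: A@3 B@2 C@1
Step 7: thread C executes C2 (y = y + 1). Shared: x=-3 y=4. PCs: A@3 B@2 C@2
Step 8: thread B executes B3 (x = y + 3). Shared: x=7 y=4. PCs: A@3 B@3 C@2
Step 9: thread B executes B4 (y = x). Shared: x=7 y=7. PCs: A@3 B@4 C@2
Step 10: thread C executes C3 (x = 5). Shared: x=5 y=7. PCs: A@3 B@4 C@3
Step 11: thread C executes C4 (x = 1). Shared: x=1 y=7. PCs: A@3 B@4 C@4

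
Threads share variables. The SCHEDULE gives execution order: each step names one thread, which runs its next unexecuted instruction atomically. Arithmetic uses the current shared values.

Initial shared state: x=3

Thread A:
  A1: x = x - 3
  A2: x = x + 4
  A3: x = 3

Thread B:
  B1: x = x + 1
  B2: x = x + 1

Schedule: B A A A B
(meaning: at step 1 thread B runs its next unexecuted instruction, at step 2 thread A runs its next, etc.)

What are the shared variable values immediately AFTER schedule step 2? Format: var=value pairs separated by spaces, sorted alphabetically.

Answer: x=1

Derivation:
Step 1: thread B executes B1 (x = x + 1). Shared: x=4. PCs: A@0 B@1
Step 2: thread A executes A1 (x = x - 3). Shared: x=1. PCs: A@1 B@1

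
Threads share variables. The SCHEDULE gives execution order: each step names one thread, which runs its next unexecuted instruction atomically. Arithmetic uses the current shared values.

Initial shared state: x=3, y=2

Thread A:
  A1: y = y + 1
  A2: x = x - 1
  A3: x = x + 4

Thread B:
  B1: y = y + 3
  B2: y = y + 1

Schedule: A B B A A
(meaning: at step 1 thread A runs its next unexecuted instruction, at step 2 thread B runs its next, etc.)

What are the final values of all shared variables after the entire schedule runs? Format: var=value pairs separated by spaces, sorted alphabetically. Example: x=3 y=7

Step 1: thread A executes A1 (y = y + 1). Shared: x=3 y=3. PCs: A@1 B@0
Step 2: thread B executes B1 (y = y + 3). Shared: x=3 y=6. PCs: A@1 B@1
Step 3: thread B executes B2 (y = y + 1). Shared: x=3 y=7. PCs: A@1 B@2
Step 4: thread A executes A2 (x = x - 1). Shared: x=2 y=7. PCs: A@2 B@2
Step 5: thread A executes A3 (x = x + 4). Shared: x=6 y=7. PCs: A@3 B@2

Answer: x=6 y=7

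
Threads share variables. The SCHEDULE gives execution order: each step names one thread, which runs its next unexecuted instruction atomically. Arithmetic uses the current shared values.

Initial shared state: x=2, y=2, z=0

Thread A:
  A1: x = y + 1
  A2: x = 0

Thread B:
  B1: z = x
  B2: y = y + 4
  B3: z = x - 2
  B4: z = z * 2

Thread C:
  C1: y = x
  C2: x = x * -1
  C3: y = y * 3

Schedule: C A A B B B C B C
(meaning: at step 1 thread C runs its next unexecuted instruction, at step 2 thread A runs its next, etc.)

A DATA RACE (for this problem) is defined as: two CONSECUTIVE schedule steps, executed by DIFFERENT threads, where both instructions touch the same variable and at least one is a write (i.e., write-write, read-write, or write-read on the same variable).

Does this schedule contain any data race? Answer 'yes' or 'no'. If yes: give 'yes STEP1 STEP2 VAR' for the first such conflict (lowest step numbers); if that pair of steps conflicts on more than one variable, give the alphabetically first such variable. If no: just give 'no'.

Steps 1,2: C(y = x) vs A(x = y + 1). RACE on x (R-W), y (W-R). Multiple vars; alphabetically first is x.
Steps 2,3: same thread (A). No race.
Steps 3,4: A(x = 0) vs B(z = x). RACE on x (W-R).
Steps 4,5: same thread (B). No race.
Steps 5,6: same thread (B). No race.
Steps 6,7: B(z = x - 2) vs C(x = x * -1). RACE on x (R-W).
Steps 7,8: C(r=x,w=x) vs B(r=z,w=z). No conflict.
Steps 8,9: B(r=z,w=z) vs C(r=y,w=y). No conflict.
First conflict at steps 1,2.

Answer: yes 1 2 x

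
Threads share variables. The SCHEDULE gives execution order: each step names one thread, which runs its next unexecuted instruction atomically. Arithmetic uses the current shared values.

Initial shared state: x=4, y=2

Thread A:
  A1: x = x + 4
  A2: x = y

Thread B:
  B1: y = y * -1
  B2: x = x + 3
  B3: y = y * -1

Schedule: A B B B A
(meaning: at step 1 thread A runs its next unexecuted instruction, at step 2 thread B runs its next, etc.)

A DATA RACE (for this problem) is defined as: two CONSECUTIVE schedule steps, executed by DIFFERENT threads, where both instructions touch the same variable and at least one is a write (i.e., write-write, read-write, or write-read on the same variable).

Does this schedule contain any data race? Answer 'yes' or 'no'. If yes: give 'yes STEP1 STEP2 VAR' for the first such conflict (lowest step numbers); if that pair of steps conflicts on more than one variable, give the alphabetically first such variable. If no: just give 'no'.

Answer: yes 4 5 y

Derivation:
Steps 1,2: A(r=x,w=x) vs B(r=y,w=y). No conflict.
Steps 2,3: same thread (B). No race.
Steps 3,4: same thread (B). No race.
Steps 4,5: B(y = y * -1) vs A(x = y). RACE on y (W-R).
First conflict at steps 4,5.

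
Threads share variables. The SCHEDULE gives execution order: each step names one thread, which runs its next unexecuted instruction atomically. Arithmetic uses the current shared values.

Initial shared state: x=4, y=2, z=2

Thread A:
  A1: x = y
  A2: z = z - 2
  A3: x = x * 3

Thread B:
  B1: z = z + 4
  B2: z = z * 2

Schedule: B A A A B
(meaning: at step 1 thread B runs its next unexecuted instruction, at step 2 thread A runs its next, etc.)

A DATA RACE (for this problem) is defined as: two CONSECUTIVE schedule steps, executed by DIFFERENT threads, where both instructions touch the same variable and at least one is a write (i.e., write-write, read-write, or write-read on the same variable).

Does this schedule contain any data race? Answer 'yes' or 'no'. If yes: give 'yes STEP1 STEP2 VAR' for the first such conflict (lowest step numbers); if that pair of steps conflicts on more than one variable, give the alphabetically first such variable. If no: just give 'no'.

Steps 1,2: B(r=z,w=z) vs A(r=y,w=x). No conflict.
Steps 2,3: same thread (A). No race.
Steps 3,4: same thread (A). No race.
Steps 4,5: A(r=x,w=x) vs B(r=z,w=z). No conflict.

Answer: no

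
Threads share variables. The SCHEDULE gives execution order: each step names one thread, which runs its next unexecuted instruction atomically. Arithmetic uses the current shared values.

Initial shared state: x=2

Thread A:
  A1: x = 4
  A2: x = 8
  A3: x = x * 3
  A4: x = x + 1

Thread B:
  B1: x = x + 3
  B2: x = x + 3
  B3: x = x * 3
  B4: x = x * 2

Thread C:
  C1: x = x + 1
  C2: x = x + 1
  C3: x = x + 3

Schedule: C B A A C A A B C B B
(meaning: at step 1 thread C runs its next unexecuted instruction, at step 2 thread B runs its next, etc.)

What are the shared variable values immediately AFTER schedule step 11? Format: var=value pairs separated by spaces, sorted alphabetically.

Step 1: thread C executes C1 (x = x + 1). Shared: x=3. PCs: A@0 B@0 C@1
Step 2: thread B executes B1 (x = x + 3). Shared: x=6. PCs: A@0 B@1 C@1
Step 3: thread A executes A1 (x = 4). Shared: x=4. PCs: A@1 B@1 C@1
Step 4: thread A executes A2 (x = 8). Shared: x=8. PCs: A@2 B@1 C@1
Step 5: thread C executes C2 (x = x + 1). Shared: x=9. PCs: A@2 B@1 C@2
Step 6: thread A executes A3 (x = x * 3). Shared: x=27. PCs: A@3 B@1 C@2
Step 7: thread A executes A4 (x = x + 1). Shared: x=28. PCs: A@4 B@1 C@2
Step 8: thread B executes B2 (x = x + 3). Shared: x=31. PCs: A@4 B@2 C@2
Step 9: thread C executes C3 (x = x + 3). Shared: x=34. PCs: A@4 B@2 C@3
Step 10: thread B executes B3 (x = x * 3). Shared: x=102. PCs: A@4 B@3 C@3
Step 11: thread B executes B4 (x = x * 2). Shared: x=204. PCs: A@4 B@4 C@3

Answer: x=204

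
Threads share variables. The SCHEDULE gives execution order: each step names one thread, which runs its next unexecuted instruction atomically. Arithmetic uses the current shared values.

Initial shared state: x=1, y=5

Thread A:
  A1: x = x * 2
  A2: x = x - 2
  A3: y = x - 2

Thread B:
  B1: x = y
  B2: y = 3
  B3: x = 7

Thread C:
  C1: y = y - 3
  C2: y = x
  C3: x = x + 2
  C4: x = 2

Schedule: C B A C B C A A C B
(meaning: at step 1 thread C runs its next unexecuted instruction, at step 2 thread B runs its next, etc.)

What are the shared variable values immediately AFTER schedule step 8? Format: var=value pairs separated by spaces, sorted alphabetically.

Answer: x=4 y=2

Derivation:
Step 1: thread C executes C1 (y = y - 3). Shared: x=1 y=2. PCs: A@0 B@0 C@1
Step 2: thread B executes B1 (x = y). Shared: x=2 y=2. PCs: A@0 B@1 C@1
Step 3: thread A executes A1 (x = x * 2). Shared: x=4 y=2. PCs: A@1 B@1 C@1
Step 4: thread C executes C2 (y = x). Shared: x=4 y=4. PCs: A@1 B@1 C@2
Step 5: thread B executes B2 (y = 3). Shared: x=4 y=3. PCs: A@1 B@2 C@2
Step 6: thread C executes C3 (x = x + 2). Shared: x=6 y=3. PCs: A@1 B@2 C@3
Step 7: thread A executes A2 (x = x - 2). Shared: x=4 y=3. PCs: A@2 B@2 C@3
Step 8: thread A executes A3 (y = x - 2). Shared: x=4 y=2. PCs: A@3 B@2 C@3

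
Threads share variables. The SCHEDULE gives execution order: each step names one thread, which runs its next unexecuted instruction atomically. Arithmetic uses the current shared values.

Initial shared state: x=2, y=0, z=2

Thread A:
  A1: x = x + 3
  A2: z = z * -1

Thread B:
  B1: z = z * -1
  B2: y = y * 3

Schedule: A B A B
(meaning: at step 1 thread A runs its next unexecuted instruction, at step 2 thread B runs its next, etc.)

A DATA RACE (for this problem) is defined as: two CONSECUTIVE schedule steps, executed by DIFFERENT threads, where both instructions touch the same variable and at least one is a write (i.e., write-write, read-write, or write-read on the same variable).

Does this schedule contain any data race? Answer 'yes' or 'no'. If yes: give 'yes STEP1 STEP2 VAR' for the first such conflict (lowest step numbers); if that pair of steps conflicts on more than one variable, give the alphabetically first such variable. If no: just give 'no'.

Steps 1,2: A(r=x,w=x) vs B(r=z,w=z). No conflict.
Steps 2,3: B(z = z * -1) vs A(z = z * -1). RACE on z (W-W).
Steps 3,4: A(r=z,w=z) vs B(r=y,w=y). No conflict.
First conflict at steps 2,3.

Answer: yes 2 3 z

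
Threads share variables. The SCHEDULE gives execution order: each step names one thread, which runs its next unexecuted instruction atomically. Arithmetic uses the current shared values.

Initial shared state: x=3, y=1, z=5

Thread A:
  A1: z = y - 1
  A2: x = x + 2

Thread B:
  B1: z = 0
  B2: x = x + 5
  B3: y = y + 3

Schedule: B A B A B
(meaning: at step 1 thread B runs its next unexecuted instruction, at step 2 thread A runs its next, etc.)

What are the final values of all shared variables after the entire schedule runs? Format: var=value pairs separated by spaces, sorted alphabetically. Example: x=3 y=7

Answer: x=10 y=4 z=0

Derivation:
Step 1: thread B executes B1 (z = 0). Shared: x=3 y=1 z=0. PCs: A@0 B@1
Step 2: thread A executes A1 (z = y - 1). Shared: x=3 y=1 z=0. PCs: A@1 B@1
Step 3: thread B executes B2 (x = x + 5). Shared: x=8 y=1 z=0. PCs: A@1 B@2
Step 4: thread A executes A2 (x = x + 2). Shared: x=10 y=1 z=0. PCs: A@2 B@2
Step 5: thread B executes B3 (y = y + 3). Shared: x=10 y=4 z=0. PCs: A@2 B@3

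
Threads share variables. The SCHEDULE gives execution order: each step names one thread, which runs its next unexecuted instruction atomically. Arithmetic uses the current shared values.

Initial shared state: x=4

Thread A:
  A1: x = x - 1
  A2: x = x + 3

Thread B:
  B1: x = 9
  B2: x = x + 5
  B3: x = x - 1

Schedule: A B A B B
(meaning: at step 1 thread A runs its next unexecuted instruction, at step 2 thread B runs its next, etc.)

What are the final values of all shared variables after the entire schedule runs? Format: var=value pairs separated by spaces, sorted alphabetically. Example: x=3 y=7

Step 1: thread A executes A1 (x = x - 1). Shared: x=3. PCs: A@1 B@0
Step 2: thread B executes B1 (x = 9). Shared: x=9. PCs: A@1 B@1
Step 3: thread A executes A2 (x = x + 3). Shared: x=12. PCs: A@2 B@1
Step 4: thread B executes B2 (x = x + 5). Shared: x=17. PCs: A@2 B@2
Step 5: thread B executes B3 (x = x - 1). Shared: x=16. PCs: A@2 B@3

Answer: x=16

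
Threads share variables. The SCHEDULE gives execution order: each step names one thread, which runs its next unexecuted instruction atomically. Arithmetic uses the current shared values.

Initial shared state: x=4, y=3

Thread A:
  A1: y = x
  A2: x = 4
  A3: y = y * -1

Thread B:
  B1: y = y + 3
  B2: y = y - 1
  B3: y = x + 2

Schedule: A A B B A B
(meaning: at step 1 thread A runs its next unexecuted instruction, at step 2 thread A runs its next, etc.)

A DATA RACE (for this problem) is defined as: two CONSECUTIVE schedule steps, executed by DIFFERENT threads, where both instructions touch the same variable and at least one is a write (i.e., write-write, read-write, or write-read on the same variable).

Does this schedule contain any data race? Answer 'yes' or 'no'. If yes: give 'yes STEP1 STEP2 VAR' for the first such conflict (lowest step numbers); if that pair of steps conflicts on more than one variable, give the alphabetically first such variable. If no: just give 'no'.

Steps 1,2: same thread (A). No race.
Steps 2,3: A(r=-,w=x) vs B(r=y,w=y). No conflict.
Steps 3,4: same thread (B). No race.
Steps 4,5: B(y = y - 1) vs A(y = y * -1). RACE on y (W-W).
Steps 5,6: A(y = y * -1) vs B(y = x + 2). RACE on y (W-W).
First conflict at steps 4,5.

Answer: yes 4 5 y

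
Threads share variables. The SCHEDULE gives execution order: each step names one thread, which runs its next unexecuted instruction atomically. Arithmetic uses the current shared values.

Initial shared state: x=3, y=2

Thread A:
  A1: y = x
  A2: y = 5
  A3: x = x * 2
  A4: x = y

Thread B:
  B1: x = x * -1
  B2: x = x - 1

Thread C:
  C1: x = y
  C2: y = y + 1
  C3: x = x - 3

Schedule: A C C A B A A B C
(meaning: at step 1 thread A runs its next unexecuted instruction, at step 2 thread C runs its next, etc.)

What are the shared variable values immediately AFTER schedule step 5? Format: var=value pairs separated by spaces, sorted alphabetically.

Answer: x=-3 y=5

Derivation:
Step 1: thread A executes A1 (y = x). Shared: x=3 y=3. PCs: A@1 B@0 C@0
Step 2: thread C executes C1 (x = y). Shared: x=3 y=3. PCs: A@1 B@0 C@1
Step 3: thread C executes C2 (y = y + 1). Shared: x=3 y=4. PCs: A@1 B@0 C@2
Step 4: thread A executes A2 (y = 5). Shared: x=3 y=5. PCs: A@2 B@0 C@2
Step 5: thread B executes B1 (x = x * -1). Shared: x=-3 y=5. PCs: A@2 B@1 C@2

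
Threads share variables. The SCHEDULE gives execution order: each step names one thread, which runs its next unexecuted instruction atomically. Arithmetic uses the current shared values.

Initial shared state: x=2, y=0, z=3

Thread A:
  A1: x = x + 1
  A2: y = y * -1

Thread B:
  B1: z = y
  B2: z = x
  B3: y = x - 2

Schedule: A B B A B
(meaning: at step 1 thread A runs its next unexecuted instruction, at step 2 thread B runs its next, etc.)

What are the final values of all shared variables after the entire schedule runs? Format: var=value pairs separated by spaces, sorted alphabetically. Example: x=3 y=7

Step 1: thread A executes A1 (x = x + 1). Shared: x=3 y=0 z=3. PCs: A@1 B@0
Step 2: thread B executes B1 (z = y). Shared: x=3 y=0 z=0. PCs: A@1 B@1
Step 3: thread B executes B2 (z = x). Shared: x=3 y=0 z=3. PCs: A@1 B@2
Step 4: thread A executes A2 (y = y * -1). Shared: x=3 y=0 z=3. PCs: A@2 B@2
Step 5: thread B executes B3 (y = x - 2). Shared: x=3 y=1 z=3. PCs: A@2 B@3

Answer: x=3 y=1 z=3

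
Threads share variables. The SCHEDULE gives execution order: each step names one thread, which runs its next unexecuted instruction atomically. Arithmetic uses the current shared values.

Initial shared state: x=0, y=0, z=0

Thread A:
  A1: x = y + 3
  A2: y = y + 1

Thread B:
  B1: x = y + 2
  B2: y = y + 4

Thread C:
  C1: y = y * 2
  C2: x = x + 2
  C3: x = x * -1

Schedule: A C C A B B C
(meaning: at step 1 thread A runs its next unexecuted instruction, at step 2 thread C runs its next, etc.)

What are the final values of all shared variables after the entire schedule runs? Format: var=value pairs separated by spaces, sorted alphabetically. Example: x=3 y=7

Step 1: thread A executes A1 (x = y + 3). Shared: x=3 y=0 z=0. PCs: A@1 B@0 C@0
Step 2: thread C executes C1 (y = y * 2). Shared: x=3 y=0 z=0. PCs: A@1 B@0 C@1
Step 3: thread C executes C2 (x = x + 2). Shared: x=5 y=0 z=0. PCs: A@1 B@0 C@2
Step 4: thread A executes A2 (y = y + 1). Shared: x=5 y=1 z=0. PCs: A@2 B@0 C@2
Step 5: thread B executes B1 (x = y + 2). Shared: x=3 y=1 z=0. PCs: A@2 B@1 C@2
Step 6: thread B executes B2 (y = y + 4). Shared: x=3 y=5 z=0. PCs: A@2 B@2 C@2
Step 7: thread C executes C3 (x = x * -1). Shared: x=-3 y=5 z=0. PCs: A@2 B@2 C@3

Answer: x=-3 y=5 z=0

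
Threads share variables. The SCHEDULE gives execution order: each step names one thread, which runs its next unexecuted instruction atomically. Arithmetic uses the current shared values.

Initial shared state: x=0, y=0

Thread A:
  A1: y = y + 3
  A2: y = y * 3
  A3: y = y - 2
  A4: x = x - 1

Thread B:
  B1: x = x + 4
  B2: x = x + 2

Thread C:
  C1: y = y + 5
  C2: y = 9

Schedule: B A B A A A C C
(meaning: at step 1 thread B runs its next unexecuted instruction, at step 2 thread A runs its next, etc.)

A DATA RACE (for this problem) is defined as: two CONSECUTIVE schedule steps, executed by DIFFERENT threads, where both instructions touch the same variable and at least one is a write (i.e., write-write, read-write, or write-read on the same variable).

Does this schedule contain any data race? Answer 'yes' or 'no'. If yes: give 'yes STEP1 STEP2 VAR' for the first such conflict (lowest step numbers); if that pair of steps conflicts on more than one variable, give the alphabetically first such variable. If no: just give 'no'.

Answer: no

Derivation:
Steps 1,2: B(r=x,w=x) vs A(r=y,w=y). No conflict.
Steps 2,3: A(r=y,w=y) vs B(r=x,w=x). No conflict.
Steps 3,4: B(r=x,w=x) vs A(r=y,w=y). No conflict.
Steps 4,5: same thread (A). No race.
Steps 5,6: same thread (A). No race.
Steps 6,7: A(r=x,w=x) vs C(r=y,w=y). No conflict.
Steps 7,8: same thread (C). No race.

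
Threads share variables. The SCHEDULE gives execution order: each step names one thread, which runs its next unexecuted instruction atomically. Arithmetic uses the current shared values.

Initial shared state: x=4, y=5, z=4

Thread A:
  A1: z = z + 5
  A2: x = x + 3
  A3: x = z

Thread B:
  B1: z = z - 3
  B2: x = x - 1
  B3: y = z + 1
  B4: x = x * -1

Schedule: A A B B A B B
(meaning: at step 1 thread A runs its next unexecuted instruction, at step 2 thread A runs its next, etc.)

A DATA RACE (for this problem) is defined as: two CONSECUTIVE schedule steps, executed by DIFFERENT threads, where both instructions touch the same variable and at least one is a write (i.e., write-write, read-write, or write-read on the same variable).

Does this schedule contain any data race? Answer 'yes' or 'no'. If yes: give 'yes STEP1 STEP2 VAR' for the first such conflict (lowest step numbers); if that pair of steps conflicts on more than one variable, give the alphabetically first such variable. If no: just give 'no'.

Answer: yes 4 5 x

Derivation:
Steps 1,2: same thread (A). No race.
Steps 2,3: A(r=x,w=x) vs B(r=z,w=z). No conflict.
Steps 3,4: same thread (B). No race.
Steps 4,5: B(x = x - 1) vs A(x = z). RACE on x (W-W).
Steps 5,6: A(r=z,w=x) vs B(r=z,w=y). No conflict.
Steps 6,7: same thread (B). No race.
First conflict at steps 4,5.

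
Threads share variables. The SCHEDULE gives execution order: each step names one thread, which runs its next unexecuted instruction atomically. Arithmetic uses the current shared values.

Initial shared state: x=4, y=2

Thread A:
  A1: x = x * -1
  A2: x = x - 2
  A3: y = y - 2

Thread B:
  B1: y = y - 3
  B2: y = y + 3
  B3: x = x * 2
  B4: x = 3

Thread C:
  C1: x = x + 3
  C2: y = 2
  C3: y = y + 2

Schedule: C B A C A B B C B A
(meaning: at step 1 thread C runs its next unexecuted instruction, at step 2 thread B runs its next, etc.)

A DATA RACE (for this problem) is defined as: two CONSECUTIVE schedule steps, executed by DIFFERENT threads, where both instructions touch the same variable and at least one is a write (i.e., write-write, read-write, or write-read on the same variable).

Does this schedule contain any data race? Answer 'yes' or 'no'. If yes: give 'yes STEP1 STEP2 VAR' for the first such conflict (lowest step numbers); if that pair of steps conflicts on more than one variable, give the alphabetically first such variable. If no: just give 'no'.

Steps 1,2: C(r=x,w=x) vs B(r=y,w=y). No conflict.
Steps 2,3: B(r=y,w=y) vs A(r=x,w=x). No conflict.
Steps 3,4: A(r=x,w=x) vs C(r=-,w=y). No conflict.
Steps 4,5: C(r=-,w=y) vs A(r=x,w=x). No conflict.
Steps 5,6: A(r=x,w=x) vs B(r=y,w=y). No conflict.
Steps 6,7: same thread (B). No race.
Steps 7,8: B(r=x,w=x) vs C(r=y,w=y). No conflict.
Steps 8,9: C(r=y,w=y) vs B(r=-,w=x). No conflict.
Steps 9,10: B(r=-,w=x) vs A(r=y,w=y). No conflict.

Answer: no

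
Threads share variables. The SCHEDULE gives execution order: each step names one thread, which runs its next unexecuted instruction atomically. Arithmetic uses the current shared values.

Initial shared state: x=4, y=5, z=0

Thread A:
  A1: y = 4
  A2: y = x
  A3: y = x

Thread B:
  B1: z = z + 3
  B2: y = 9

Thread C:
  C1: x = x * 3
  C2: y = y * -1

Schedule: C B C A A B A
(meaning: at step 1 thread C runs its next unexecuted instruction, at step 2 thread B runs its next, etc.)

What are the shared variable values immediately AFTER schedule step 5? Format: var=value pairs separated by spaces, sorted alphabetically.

Answer: x=12 y=12 z=3

Derivation:
Step 1: thread C executes C1 (x = x * 3). Shared: x=12 y=5 z=0. PCs: A@0 B@0 C@1
Step 2: thread B executes B1 (z = z + 3). Shared: x=12 y=5 z=3. PCs: A@0 B@1 C@1
Step 3: thread C executes C2 (y = y * -1). Shared: x=12 y=-5 z=3. PCs: A@0 B@1 C@2
Step 4: thread A executes A1 (y = 4). Shared: x=12 y=4 z=3. PCs: A@1 B@1 C@2
Step 5: thread A executes A2 (y = x). Shared: x=12 y=12 z=3. PCs: A@2 B@1 C@2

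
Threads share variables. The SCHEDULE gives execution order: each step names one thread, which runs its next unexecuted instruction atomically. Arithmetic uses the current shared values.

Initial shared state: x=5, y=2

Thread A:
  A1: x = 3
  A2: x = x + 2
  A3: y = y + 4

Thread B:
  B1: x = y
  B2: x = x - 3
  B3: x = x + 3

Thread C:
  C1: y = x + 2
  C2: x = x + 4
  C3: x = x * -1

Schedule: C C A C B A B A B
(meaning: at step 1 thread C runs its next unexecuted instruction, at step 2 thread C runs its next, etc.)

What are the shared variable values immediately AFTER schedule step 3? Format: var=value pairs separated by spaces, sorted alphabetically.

Step 1: thread C executes C1 (y = x + 2). Shared: x=5 y=7. PCs: A@0 B@0 C@1
Step 2: thread C executes C2 (x = x + 4). Shared: x=9 y=7. PCs: A@0 B@0 C@2
Step 3: thread A executes A1 (x = 3). Shared: x=3 y=7. PCs: A@1 B@0 C@2

Answer: x=3 y=7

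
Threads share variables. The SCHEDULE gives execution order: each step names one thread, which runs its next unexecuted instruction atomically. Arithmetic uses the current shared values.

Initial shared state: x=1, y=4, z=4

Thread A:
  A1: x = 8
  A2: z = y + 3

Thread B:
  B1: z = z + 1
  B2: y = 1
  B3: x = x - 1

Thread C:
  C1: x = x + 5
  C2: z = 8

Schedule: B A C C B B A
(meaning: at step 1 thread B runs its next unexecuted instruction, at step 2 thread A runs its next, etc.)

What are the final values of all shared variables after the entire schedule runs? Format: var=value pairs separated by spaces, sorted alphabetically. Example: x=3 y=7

Step 1: thread B executes B1 (z = z + 1). Shared: x=1 y=4 z=5. PCs: A@0 B@1 C@0
Step 2: thread A executes A1 (x = 8). Shared: x=8 y=4 z=5. PCs: A@1 B@1 C@0
Step 3: thread C executes C1 (x = x + 5). Shared: x=13 y=4 z=5. PCs: A@1 B@1 C@1
Step 4: thread C executes C2 (z = 8). Shared: x=13 y=4 z=8. PCs: A@1 B@1 C@2
Step 5: thread B executes B2 (y = 1). Shared: x=13 y=1 z=8. PCs: A@1 B@2 C@2
Step 6: thread B executes B3 (x = x - 1). Shared: x=12 y=1 z=8. PCs: A@1 B@3 C@2
Step 7: thread A executes A2 (z = y + 3). Shared: x=12 y=1 z=4. PCs: A@2 B@3 C@2

Answer: x=12 y=1 z=4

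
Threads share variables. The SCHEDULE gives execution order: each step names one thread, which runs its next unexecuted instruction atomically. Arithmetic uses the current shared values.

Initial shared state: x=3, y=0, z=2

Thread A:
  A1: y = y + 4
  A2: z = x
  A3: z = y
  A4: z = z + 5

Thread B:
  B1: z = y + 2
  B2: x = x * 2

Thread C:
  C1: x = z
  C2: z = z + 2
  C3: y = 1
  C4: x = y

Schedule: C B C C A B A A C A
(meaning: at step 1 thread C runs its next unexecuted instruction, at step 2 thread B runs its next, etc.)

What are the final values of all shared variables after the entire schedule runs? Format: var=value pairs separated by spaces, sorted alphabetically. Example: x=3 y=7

Step 1: thread C executes C1 (x = z). Shared: x=2 y=0 z=2. PCs: A@0 B@0 C@1
Step 2: thread B executes B1 (z = y + 2). Shared: x=2 y=0 z=2. PCs: A@0 B@1 C@1
Step 3: thread C executes C2 (z = z + 2). Shared: x=2 y=0 z=4. PCs: A@0 B@1 C@2
Step 4: thread C executes C3 (y = 1). Shared: x=2 y=1 z=4. PCs: A@0 B@1 C@3
Step 5: thread A executes A1 (y = y + 4). Shared: x=2 y=5 z=4. PCs: A@1 B@1 C@3
Step 6: thread B executes B2 (x = x * 2). Shared: x=4 y=5 z=4. PCs: A@1 B@2 C@3
Step 7: thread A executes A2 (z = x). Shared: x=4 y=5 z=4. PCs: A@2 B@2 C@3
Step 8: thread A executes A3 (z = y). Shared: x=4 y=5 z=5. PCs: A@3 B@2 C@3
Step 9: thread C executes C4 (x = y). Shared: x=5 y=5 z=5. PCs: A@3 B@2 C@4
Step 10: thread A executes A4 (z = z + 5). Shared: x=5 y=5 z=10. PCs: A@4 B@2 C@4

Answer: x=5 y=5 z=10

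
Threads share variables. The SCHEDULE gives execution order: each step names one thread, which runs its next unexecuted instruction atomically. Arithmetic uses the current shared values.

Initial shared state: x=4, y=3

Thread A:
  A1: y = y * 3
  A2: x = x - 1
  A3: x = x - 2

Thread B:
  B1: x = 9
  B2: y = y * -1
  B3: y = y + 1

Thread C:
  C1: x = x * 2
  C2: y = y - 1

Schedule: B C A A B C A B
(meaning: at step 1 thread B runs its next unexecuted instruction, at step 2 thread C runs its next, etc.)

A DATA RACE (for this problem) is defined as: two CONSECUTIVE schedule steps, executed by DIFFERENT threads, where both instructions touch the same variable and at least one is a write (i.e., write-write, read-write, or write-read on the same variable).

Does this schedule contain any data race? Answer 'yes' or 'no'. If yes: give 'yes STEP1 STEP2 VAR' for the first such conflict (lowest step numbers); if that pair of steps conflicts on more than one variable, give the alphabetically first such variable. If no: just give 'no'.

Answer: yes 1 2 x

Derivation:
Steps 1,2: B(x = 9) vs C(x = x * 2). RACE on x (W-W).
Steps 2,3: C(r=x,w=x) vs A(r=y,w=y). No conflict.
Steps 3,4: same thread (A). No race.
Steps 4,5: A(r=x,w=x) vs B(r=y,w=y). No conflict.
Steps 5,6: B(y = y * -1) vs C(y = y - 1). RACE on y (W-W).
Steps 6,7: C(r=y,w=y) vs A(r=x,w=x). No conflict.
Steps 7,8: A(r=x,w=x) vs B(r=y,w=y). No conflict.
First conflict at steps 1,2.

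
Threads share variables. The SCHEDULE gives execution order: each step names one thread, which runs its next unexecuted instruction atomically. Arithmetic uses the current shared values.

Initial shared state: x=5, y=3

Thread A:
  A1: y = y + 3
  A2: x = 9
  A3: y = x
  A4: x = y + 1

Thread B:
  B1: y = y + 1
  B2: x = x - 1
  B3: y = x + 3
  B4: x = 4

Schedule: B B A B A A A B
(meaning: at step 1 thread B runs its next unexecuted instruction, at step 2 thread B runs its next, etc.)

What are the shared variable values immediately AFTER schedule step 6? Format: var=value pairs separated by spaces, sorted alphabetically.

Answer: x=9 y=9

Derivation:
Step 1: thread B executes B1 (y = y + 1). Shared: x=5 y=4. PCs: A@0 B@1
Step 2: thread B executes B2 (x = x - 1). Shared: x=4 y=4. PCs: A@0 B@2
Step 3: thread A executes A1 (y = y + 3). Shared: x=4 y=7. PCs: A@1 B@2
Step 4: thread B executes B3 (y = x + 3). Shared: x=4 y=7. PCs: A@1 B@3
Step 5: thread A executes A2 (x = 9). Shared: x=9 y=7. PCs: A@2 B@3
Step 6: thread A executes A3 (y = x). Shared: x=9 y=9. PCs: A@3 B@3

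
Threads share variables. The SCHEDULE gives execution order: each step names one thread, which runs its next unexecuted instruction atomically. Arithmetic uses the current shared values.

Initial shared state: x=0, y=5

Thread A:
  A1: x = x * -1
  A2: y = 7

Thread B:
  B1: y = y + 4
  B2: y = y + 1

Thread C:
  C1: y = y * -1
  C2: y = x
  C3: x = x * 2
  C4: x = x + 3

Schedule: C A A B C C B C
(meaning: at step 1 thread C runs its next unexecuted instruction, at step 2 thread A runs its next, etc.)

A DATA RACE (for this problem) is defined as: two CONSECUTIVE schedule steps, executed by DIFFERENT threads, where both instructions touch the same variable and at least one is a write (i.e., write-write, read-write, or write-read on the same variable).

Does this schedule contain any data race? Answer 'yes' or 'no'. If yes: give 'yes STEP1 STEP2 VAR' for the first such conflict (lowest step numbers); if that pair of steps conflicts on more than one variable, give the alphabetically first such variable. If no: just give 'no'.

Steps 1,2: C(r=y,w=y) vs A(r=x,w=x). No conflict.
Steps 2,3: same thread (A). No race.
Steps 3,4: A(y = 7) vs B(y = y + 4). RACE on y (W-W).
Steps 4,5: B(y = y + 4) vs C(y = x). RACE on y (W-W).
Steps 5,6: same thread (C). No race.
Steps 6,7: C(r=x,w=x) vs B(r=y,w=y). No conflict.
Steps 7,8: B(r=y,w=y) vs C(r=x,w=x). No conflict.
First conflict at steps 3,4.

Answer: yes 3 4 y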